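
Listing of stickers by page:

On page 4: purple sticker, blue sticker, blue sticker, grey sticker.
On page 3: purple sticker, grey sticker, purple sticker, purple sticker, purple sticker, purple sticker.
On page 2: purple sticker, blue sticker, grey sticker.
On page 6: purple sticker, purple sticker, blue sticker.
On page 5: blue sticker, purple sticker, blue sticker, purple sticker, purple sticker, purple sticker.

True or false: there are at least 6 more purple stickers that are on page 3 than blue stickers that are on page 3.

There are 5 purple stickers on page 3.
There are 0 blue stickers on page 3.
The claim requires 5 − 0 = 5 ≥ 6, which does not hold.

False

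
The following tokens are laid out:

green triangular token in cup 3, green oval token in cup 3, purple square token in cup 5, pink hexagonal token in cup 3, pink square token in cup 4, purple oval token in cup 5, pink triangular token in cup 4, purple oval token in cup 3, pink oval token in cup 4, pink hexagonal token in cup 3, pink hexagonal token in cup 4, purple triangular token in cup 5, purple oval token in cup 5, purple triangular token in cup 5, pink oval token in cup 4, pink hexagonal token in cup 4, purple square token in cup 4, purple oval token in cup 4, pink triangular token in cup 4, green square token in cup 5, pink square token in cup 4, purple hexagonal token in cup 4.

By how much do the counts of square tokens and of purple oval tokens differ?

1

square tokens: 5. purple oval tokens: 4.
|5 − 4| = 5 − 4 = 1.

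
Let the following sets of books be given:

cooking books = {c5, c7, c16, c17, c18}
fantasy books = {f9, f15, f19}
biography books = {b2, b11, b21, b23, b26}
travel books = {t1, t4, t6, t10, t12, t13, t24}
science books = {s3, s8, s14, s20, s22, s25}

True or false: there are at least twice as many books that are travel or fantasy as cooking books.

books that are travel or fantasy: 10.
cooking books: 5.
The claim requires 10 ≥ 2 × 5 = 10, which holds.

True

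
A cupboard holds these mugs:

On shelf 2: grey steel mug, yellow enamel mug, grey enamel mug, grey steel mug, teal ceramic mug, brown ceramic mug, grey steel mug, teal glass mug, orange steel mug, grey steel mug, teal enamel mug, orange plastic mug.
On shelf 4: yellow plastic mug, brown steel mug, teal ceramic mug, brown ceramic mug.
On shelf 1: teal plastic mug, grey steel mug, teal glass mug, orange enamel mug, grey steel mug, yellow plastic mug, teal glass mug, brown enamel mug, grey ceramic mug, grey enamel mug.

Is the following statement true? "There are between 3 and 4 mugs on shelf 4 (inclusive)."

mugs on shelf 4: 4.
The claim requires 3 ≤ 4 ≤ 4, which holds.

True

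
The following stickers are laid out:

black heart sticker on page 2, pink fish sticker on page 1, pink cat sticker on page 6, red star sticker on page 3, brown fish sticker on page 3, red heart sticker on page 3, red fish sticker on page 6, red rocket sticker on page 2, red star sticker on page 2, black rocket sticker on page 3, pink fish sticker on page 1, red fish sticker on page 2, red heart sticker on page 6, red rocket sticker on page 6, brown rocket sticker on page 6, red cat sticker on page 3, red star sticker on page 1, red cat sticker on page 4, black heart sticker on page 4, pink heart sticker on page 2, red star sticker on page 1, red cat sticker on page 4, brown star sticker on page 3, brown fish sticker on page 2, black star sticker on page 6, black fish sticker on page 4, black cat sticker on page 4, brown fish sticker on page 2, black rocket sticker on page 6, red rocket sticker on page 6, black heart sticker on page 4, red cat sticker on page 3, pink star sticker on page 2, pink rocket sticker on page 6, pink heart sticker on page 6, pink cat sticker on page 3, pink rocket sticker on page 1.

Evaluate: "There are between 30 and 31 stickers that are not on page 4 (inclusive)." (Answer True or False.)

stickers that are not on page 4: 31.
The claim requires 30 ≤ 31 ≤ 31, which holds.

True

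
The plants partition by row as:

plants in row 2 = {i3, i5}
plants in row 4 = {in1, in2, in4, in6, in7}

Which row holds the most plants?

Counts by row: row 4→5, row 2→2.
The maximum is 5, held uniquely by row 4.

row 4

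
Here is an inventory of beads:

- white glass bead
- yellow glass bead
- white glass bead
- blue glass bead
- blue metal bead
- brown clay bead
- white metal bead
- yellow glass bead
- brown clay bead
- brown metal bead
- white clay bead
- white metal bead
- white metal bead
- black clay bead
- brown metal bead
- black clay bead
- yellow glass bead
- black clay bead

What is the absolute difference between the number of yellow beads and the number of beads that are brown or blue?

3

yellow beads: 3. beads that are brown or blue: 6.
|3 − 6| = 6 − 3 = 3.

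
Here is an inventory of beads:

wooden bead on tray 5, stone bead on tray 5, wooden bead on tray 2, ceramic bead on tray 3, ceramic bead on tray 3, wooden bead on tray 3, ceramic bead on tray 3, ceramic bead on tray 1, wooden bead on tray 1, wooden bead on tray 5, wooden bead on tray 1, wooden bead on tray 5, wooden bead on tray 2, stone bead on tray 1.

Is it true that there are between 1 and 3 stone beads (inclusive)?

There are 2 stone beads.
The claim requires 1 ≤ 2 ≤ 3, which holds.

True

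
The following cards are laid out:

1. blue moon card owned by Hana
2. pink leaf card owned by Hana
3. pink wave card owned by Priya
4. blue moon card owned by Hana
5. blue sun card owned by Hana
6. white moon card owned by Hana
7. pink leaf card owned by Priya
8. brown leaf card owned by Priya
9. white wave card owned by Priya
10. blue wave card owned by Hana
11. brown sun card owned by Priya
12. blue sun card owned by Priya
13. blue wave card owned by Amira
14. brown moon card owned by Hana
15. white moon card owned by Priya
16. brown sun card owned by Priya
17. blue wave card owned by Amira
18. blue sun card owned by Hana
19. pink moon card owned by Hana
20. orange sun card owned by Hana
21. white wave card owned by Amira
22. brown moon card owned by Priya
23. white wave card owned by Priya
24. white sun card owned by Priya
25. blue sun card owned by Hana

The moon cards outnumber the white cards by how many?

moon cards: 7.
white cards: 6.
7 − 6 = 1.

1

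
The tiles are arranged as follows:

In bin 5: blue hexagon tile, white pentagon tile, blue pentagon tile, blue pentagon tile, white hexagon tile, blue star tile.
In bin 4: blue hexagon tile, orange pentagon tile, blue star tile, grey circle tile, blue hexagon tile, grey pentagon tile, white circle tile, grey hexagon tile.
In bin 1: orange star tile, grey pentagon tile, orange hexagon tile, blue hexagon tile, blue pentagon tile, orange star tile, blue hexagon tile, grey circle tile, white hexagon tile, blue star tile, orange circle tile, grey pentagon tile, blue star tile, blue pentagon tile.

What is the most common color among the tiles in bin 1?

blue

Counts by color (restricted to tiles in bin 1): blue 6, orange 4, grey 3, white 1.
The maximum is 6, held uniquely by blue.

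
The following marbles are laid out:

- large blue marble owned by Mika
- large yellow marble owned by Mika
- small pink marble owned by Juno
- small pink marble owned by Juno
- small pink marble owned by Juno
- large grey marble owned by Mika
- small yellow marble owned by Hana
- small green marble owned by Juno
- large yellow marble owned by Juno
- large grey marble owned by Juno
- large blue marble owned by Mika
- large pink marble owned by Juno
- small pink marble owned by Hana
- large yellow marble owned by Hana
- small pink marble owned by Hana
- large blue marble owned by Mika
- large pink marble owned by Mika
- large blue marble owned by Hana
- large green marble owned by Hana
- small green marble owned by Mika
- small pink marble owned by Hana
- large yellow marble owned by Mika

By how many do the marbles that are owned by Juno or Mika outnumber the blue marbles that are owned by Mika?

12

marbles owned by Juno or Mika: 15.
blue marbles owned by Mika: 3.
15 − 3 = 12.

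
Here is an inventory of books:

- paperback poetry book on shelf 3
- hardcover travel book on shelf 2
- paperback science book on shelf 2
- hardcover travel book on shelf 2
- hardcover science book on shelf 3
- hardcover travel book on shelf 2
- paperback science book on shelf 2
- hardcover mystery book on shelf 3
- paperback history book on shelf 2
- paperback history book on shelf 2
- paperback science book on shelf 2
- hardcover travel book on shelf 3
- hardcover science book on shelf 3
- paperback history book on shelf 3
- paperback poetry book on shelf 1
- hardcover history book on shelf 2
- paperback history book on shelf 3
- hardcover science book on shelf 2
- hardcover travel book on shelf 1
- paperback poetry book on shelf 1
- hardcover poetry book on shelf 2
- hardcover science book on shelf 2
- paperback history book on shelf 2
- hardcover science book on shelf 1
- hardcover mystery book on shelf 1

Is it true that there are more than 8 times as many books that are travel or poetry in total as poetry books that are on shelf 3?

True

books that are travel or poetry: 9.
poetry books on shelf 3: 1.
The claim requires 9 > 8 × 1 = 8, which holds.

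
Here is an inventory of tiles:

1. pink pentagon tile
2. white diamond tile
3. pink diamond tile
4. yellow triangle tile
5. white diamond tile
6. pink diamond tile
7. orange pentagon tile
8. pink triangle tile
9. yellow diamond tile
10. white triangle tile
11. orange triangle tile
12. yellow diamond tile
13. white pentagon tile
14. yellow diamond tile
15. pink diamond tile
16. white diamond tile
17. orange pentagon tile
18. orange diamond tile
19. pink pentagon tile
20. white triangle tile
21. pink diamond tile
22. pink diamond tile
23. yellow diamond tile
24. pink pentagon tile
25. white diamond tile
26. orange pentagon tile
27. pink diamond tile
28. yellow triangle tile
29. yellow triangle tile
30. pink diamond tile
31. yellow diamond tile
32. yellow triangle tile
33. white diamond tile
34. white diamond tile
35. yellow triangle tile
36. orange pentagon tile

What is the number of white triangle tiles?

2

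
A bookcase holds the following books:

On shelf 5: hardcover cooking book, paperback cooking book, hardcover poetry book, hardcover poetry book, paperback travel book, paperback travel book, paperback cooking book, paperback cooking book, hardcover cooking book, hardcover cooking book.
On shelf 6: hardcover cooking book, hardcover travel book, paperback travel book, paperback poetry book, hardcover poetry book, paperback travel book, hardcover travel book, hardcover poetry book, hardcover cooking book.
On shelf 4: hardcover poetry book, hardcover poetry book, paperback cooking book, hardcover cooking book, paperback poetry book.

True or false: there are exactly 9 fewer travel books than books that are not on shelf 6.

True

There are 6 travel books.
There are 15 books that are not on shelf 6.
The claim requires 15 − 6 (= 9) to equal 9, which holds.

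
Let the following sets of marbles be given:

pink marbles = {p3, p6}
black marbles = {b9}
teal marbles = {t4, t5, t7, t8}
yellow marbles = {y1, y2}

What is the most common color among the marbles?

Counts by color: teal 4, pink 2, yellow 2, black 1.
The maximum is 4, held uniquely by teal.

teal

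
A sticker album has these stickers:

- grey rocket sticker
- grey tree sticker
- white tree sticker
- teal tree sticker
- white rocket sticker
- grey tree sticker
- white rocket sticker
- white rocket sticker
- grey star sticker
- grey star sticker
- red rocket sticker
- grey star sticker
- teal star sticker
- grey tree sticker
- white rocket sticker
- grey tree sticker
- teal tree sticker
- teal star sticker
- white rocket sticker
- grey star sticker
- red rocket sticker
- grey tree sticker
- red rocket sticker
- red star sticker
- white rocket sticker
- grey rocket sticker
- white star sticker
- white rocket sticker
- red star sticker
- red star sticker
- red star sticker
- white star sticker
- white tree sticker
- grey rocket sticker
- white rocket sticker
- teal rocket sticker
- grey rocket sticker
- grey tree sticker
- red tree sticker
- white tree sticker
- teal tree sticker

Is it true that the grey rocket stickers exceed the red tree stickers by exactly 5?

False

grey rocket stickers: 4.
red tree stickers: 1.
The claim requires 4 − 1 (= 3) to equal 5, which does not hold.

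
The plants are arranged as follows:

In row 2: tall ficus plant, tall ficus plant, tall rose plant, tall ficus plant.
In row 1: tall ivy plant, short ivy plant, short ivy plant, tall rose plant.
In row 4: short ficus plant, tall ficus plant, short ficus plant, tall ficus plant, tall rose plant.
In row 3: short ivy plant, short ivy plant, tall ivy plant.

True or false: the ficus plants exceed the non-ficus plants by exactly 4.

False

|ficus plants| = 7.
|non-ficus plants| = 9.
The claim requires 7 − 9 (= -2) to equal 4, which does not hold.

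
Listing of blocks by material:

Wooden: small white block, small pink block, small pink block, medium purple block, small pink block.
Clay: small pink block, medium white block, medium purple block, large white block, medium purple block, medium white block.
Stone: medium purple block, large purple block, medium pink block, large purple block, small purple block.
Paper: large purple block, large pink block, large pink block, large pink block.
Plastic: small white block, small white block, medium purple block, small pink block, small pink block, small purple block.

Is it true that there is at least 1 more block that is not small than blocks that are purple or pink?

False

|blocks that are not small| = 15.
|blocks that are purple or pink| = 20.
The claim requires 15 − 20 = -5 ≥ 1, which does not hold.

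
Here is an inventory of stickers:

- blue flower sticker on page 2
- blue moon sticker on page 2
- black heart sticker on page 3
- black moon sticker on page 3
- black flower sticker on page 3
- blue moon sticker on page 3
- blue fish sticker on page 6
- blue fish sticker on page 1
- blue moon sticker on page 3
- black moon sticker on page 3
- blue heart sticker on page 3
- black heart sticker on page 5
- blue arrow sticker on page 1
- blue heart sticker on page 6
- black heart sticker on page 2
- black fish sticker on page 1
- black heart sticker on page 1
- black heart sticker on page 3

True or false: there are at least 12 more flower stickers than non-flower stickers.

There are 2 flower stickers.
There are 16 non-flower stickers.
The claim requires 2 − 16 = -14 ≥ 12, which does not hold.

False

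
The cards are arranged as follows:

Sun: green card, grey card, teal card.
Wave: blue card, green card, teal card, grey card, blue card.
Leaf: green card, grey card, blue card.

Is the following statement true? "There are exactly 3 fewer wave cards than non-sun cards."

True

wave cards: 5.
non-sun cards: 8.
The claim requires 8 − 5 (= 3) to equal 3, which holds.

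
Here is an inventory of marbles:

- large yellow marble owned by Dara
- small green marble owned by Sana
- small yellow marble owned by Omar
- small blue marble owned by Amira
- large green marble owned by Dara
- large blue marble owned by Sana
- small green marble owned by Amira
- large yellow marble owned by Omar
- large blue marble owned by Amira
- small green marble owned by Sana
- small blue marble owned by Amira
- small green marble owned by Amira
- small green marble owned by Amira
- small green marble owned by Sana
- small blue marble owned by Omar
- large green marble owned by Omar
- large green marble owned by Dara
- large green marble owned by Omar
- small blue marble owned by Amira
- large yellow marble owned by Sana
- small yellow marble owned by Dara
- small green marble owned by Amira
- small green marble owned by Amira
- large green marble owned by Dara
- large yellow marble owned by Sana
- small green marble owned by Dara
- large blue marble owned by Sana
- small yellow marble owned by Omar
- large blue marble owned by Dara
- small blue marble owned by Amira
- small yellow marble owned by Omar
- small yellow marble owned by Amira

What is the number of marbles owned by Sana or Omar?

Omar: 7; Sana: 7; together 7 + 7 = 14.

14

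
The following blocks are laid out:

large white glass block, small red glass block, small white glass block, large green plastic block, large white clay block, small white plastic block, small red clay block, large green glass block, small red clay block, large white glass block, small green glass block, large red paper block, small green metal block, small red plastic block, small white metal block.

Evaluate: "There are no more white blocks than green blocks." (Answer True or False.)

False

white blocks: 6.
green blocks: 4.
The claim requires 6 ≤ 4, which does not hold.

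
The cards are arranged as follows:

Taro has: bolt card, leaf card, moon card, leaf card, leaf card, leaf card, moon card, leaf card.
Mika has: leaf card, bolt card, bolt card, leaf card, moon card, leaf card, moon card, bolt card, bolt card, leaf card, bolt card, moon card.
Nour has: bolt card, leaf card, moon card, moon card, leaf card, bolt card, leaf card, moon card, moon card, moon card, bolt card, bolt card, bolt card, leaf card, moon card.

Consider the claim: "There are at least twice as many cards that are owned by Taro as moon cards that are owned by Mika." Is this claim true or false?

True

Count of cards owned by Taro: 8.
Count of moon cards owned by Mika: 3.
The claim requires 8 ≥ 2 × 3 = 6, which holds.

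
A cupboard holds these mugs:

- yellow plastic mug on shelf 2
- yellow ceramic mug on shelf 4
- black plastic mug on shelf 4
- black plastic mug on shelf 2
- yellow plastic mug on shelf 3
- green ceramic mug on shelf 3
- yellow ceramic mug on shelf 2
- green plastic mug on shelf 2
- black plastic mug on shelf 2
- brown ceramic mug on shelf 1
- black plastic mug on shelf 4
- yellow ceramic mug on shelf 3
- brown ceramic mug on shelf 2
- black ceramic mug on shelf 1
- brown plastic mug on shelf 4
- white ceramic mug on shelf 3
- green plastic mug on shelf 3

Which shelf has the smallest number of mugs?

Counts by shelf: shelf 2→6, shelf 3→5, shelf 4→4, shelf 1→2.
The minimum is 2, held uniquely by shelf 1.

shelf 1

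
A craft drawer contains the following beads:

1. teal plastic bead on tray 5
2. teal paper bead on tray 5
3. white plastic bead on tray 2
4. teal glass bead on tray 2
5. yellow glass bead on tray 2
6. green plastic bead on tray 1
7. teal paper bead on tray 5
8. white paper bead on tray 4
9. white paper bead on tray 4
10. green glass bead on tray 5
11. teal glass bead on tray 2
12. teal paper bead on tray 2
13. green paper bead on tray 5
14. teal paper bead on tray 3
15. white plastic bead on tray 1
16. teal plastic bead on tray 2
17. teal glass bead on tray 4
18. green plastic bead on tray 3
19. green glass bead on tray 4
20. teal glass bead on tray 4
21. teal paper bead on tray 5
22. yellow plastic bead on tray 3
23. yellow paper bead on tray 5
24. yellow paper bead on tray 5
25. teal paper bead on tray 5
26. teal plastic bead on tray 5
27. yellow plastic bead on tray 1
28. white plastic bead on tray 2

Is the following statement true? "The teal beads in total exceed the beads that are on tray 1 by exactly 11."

False

|teal beads| = 13.
|beads on tray 1| = 3.
The claim requires 13 − 3 (= 10) to equal 11, which does not hold.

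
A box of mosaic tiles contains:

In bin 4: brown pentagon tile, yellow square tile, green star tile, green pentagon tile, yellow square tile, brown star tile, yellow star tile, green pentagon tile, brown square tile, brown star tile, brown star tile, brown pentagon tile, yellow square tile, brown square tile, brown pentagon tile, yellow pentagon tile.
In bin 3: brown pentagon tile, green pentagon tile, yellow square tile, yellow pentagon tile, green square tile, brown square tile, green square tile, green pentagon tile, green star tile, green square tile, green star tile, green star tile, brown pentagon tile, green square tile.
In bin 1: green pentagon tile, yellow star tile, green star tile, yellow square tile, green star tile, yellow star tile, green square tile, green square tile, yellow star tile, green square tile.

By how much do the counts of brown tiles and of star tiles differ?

brown tiles: 11. star tiles: 13.
|11 − 13| = 13 − 11 = 2.

2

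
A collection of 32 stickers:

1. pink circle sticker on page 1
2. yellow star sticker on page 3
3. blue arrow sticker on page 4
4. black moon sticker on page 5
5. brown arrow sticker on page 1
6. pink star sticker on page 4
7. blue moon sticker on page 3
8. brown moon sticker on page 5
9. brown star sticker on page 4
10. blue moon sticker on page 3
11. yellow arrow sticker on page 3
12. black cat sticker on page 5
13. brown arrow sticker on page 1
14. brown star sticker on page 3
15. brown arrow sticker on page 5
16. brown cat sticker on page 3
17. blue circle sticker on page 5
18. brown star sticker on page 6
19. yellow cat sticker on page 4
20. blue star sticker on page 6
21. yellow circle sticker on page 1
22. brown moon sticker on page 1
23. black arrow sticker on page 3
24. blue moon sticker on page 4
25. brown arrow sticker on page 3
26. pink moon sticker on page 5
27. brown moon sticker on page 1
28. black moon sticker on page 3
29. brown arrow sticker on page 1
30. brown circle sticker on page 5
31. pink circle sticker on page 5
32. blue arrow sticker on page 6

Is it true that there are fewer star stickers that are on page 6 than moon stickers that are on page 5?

star stickers on page 6: 2.
moon stickers on page 5: 3.
The claim requires 2 < 3, which holds.

True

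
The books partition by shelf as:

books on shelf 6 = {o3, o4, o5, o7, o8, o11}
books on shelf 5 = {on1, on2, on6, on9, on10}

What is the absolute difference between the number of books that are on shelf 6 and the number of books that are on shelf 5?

1

books on shelf 6: 6. books on shelf 5: 5.
|6 − 5| = 6 − 5 = 1.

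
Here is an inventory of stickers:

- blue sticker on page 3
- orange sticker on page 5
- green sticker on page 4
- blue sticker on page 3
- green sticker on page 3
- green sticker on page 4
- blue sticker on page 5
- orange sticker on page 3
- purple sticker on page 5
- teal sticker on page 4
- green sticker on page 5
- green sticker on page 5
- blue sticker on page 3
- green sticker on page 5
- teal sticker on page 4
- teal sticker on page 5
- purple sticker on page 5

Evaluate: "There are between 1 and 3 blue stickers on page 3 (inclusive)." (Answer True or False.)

True

|blue stickers on page 3| = 3.
The claim requires 1 ≤ 3 ≤ 3, which holds.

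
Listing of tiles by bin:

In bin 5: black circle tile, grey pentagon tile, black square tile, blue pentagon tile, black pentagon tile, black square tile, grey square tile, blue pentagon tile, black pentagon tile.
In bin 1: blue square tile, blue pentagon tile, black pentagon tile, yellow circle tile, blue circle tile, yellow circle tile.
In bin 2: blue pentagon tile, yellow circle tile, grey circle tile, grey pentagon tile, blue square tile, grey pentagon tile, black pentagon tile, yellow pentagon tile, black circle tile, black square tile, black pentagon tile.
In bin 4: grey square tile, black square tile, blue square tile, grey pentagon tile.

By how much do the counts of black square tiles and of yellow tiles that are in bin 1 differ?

black square tiles: 4. yellow tiles in bin 1: 2.
|4 − 2| = 4 − 2 = 2.

2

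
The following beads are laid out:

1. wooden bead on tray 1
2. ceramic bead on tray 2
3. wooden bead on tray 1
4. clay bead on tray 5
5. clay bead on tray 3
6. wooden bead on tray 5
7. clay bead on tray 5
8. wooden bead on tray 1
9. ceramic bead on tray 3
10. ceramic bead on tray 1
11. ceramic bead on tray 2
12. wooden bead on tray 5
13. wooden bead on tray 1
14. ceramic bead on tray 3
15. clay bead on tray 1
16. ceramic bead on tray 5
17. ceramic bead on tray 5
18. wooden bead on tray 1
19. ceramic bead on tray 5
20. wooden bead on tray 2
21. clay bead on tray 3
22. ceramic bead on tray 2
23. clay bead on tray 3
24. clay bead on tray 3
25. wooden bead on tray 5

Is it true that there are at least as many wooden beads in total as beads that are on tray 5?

True

|wooden beads| = 9.
|beads on tray 5| = 8.
The claim requires 9 ≥ 8, which holds.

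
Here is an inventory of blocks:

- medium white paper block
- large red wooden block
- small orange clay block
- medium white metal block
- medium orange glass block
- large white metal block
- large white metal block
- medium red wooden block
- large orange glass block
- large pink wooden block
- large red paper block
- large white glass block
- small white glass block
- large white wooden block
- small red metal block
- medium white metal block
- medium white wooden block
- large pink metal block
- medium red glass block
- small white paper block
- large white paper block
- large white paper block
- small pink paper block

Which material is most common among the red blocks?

wooden

Counts by material (restricted to red blocks): wooden 2, paper 1, glass 1, metal 1.
The maximum is 2, held uniquely by wooden.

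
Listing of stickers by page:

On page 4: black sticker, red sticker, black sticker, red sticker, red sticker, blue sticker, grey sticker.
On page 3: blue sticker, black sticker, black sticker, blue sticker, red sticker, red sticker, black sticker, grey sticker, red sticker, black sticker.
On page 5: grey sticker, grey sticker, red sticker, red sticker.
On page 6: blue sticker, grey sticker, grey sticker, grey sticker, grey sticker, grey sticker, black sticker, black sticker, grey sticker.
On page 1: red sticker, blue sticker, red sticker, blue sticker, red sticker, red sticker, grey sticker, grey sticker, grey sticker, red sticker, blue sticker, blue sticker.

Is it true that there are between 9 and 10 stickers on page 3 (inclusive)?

There are 10 stickers on page 3.
The claim requires 9 ≤ 10 ≤ 10, which holds.

True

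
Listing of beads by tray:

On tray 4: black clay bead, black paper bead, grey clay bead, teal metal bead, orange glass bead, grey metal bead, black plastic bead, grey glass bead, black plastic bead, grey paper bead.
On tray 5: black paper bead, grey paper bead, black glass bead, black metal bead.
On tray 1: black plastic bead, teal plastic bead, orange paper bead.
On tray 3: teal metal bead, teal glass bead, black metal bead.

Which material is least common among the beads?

clay

Counts by material: metal 5, paper 5, glass 4, plastic 4, clay 2.
The minimum is 2, held uniquely by clay.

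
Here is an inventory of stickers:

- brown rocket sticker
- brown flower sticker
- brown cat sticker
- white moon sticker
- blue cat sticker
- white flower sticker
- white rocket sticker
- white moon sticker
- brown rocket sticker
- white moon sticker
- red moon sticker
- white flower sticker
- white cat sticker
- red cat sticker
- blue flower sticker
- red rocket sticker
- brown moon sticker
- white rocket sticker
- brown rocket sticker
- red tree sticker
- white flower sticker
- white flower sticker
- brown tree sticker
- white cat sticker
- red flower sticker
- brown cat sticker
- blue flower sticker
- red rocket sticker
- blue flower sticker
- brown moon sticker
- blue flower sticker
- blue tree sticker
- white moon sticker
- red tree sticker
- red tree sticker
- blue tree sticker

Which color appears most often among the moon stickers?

white

Counts by color (restricted to moon stickers): white 4, brown 2, red 1.
The maximum is 4, held uniquely by white.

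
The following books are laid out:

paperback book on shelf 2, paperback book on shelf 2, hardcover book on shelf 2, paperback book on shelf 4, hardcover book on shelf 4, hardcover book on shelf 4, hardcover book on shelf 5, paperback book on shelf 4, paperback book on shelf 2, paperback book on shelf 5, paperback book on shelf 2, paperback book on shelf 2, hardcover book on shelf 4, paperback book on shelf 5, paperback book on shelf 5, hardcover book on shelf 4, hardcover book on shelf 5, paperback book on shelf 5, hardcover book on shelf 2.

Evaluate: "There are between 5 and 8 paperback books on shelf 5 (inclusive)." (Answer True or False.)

There are 4 paperback books on shelf 5.
The claim requires 5 ≤ 4 ≤ 8, which does not hold.

False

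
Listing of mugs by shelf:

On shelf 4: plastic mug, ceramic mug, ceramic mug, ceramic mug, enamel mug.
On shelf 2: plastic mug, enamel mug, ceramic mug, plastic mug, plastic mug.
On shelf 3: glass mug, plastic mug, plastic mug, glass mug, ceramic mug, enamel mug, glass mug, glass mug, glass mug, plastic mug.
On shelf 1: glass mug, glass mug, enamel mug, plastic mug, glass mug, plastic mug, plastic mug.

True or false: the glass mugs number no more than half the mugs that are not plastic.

True

There are 8 glass mugs.
There are 17 mugs that are not plastic.
The claim requires 2 × 8 = 16 ≤ 17, which holds.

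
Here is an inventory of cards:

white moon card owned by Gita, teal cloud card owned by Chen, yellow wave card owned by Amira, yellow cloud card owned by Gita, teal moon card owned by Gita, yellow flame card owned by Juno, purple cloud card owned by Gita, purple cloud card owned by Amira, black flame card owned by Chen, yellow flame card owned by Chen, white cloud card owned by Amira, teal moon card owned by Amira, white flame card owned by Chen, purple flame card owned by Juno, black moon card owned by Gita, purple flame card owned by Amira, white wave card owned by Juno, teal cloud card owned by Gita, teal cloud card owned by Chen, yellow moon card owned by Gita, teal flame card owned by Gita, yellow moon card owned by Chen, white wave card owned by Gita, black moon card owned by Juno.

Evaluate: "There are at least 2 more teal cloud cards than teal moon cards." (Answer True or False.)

teal cloud cards: 3.
teal moon cards: 2.
The claim requires 3 − 2 = 1 ≥ 2, which does not hold.

False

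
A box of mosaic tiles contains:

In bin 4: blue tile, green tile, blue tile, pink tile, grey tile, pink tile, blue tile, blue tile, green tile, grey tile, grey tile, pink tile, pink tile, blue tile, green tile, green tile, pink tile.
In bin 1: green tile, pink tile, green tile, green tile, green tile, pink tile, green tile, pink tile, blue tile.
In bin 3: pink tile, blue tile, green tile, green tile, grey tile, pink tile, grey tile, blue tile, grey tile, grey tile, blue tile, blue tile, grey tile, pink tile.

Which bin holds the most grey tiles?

bin 3

Counts by bin (restricted to grey tiles): bin 3→5, bin 4→3, bin 1→0.
The maximum is 5, held uniquely by bin 3.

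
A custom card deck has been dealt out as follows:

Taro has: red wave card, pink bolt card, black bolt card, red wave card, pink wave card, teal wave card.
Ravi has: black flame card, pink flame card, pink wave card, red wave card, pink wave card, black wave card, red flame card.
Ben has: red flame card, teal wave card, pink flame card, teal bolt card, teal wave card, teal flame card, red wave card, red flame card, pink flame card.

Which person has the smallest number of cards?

Taro

Counts by player: Ben→9, Ravi→7, Taro→6.
The minimum is 6, held uniquely by Taro.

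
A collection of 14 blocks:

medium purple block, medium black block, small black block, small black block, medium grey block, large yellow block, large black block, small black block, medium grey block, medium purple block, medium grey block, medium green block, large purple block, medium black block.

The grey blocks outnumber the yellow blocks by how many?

grey blocks: 3.
yellow blocks: 1.
3 − 1 = 2.

2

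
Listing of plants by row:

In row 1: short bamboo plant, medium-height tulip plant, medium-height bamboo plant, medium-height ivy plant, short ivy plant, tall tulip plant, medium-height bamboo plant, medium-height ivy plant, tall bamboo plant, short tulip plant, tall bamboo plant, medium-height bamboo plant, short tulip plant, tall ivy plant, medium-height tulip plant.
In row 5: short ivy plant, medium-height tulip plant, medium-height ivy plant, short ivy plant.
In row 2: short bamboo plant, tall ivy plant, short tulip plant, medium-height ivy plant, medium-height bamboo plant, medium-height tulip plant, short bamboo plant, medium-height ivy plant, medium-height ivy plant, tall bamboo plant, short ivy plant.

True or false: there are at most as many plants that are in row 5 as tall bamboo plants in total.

|plants in row 5| = 4.
|tall bamboo plants| = 3.
The claim requires 4 ≤ 3, which does not hold.

False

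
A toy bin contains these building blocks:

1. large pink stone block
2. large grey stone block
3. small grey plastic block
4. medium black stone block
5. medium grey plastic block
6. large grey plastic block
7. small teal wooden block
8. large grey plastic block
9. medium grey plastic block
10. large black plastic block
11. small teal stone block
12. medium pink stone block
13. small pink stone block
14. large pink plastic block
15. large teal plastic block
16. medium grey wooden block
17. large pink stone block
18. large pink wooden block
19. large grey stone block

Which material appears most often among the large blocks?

Counts by material (restricted to large blocks): plastic 5, stone 4, wooden 1.
The maximum is 5, held uniquely by plastic.

plastic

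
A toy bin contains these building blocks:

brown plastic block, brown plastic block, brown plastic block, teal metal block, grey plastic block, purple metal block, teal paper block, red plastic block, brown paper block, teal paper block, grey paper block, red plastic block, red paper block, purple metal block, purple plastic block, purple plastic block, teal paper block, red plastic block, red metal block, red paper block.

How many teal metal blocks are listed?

1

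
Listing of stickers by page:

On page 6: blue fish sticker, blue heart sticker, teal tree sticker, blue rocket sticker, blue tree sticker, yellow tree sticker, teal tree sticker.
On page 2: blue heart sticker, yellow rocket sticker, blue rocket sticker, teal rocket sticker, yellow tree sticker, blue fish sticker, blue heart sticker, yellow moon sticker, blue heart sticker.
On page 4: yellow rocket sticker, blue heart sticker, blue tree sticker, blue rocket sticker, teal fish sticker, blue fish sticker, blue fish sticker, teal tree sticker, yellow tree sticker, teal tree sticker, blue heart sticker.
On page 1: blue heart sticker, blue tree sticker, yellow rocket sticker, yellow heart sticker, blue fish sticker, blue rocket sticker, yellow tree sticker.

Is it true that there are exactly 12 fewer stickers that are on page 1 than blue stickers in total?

stickers on page 1: 7.
blue stickers: 19.
The claim requires 19 − 7 (= 12) to equal 12, which holds.

True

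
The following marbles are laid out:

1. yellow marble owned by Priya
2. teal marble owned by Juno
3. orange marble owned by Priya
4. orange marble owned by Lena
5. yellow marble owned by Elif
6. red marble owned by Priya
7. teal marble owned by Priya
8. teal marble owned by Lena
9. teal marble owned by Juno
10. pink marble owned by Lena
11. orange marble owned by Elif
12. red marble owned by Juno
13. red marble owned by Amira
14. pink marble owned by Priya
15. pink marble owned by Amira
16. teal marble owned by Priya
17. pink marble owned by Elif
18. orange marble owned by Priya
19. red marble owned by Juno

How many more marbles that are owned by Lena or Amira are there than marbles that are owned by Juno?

marbles owned by Lena or Amira: 5.
marbles owned by Juno: 4.
5 − 4 = 1.

1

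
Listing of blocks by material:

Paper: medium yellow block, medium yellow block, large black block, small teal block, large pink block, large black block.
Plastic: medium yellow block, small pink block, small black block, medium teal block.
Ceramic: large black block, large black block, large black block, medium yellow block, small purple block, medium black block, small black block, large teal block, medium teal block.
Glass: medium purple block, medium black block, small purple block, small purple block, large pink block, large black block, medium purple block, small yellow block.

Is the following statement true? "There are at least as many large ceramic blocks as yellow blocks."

|large ceramic blocks| = 4.
|yellow blocks| = 5.
The claim requires 4 ≥ 5, which does not hold.

False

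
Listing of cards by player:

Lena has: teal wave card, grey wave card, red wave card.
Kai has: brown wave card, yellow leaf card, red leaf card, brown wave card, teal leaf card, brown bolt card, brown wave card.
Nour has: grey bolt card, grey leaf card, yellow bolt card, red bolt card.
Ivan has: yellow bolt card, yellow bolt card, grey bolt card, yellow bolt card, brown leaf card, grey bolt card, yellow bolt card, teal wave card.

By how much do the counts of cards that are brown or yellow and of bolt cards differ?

1

cards that are brown or yellow: 11. bolt cards: 10.
|11 − 10| = 11 − 10 = 1.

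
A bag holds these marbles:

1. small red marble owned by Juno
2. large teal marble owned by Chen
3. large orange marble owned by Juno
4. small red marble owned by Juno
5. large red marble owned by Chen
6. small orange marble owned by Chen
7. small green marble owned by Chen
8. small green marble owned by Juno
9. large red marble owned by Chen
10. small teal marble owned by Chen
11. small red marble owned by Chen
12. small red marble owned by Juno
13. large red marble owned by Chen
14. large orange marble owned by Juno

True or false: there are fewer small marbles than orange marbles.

False

|small marbles| = 8.
|orange marbles| = 3.
The claim requires 8 < 3, which does not hold.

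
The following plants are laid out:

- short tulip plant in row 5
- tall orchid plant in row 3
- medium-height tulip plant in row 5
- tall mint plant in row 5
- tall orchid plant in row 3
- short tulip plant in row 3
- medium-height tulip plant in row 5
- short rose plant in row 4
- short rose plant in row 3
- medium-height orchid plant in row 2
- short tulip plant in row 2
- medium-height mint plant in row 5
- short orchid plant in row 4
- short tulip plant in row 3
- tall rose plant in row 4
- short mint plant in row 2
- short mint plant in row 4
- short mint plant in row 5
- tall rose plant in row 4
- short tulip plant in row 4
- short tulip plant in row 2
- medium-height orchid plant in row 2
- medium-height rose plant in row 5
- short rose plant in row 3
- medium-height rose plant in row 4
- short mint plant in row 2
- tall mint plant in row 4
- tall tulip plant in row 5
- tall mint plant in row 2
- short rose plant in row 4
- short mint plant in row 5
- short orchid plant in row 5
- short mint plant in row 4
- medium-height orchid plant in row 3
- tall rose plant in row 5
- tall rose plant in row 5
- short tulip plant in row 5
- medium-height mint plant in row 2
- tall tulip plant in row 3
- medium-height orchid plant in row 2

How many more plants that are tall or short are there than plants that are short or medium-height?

plants that are tall or short: 30.
plants that are short or medium-height: 29.
30 − 29 = 1.

1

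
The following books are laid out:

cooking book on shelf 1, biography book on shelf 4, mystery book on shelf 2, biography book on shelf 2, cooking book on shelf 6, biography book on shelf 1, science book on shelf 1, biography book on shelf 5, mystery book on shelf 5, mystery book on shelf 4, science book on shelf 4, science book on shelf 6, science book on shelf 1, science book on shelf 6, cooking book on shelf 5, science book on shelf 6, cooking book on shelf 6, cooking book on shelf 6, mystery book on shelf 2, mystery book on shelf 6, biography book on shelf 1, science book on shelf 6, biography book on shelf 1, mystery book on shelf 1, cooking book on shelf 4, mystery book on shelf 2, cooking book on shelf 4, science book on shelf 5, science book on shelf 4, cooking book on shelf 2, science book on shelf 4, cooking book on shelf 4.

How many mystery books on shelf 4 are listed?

1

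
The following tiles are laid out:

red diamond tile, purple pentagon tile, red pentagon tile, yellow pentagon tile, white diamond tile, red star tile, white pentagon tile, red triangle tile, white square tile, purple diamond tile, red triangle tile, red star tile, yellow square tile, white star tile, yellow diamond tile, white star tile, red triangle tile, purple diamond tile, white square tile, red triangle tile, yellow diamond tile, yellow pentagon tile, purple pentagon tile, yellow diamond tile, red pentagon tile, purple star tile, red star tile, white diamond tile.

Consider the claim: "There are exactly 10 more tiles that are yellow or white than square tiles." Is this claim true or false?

True

tiles that are yellow or white: 13.
square tiles: 3.
The claim requires 13 − 3 (= 10) to equal 10, which holds.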